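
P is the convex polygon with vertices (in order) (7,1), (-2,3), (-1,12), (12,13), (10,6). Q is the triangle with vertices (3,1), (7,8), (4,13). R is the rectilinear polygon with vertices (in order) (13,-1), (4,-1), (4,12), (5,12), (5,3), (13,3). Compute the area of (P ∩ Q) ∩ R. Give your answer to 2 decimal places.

8.24

The region (P ∩ Q) ∩ R is the polygon with vertices (5,11.333), (5,4.5), (4,2.75), (4,12), (4.6,12).
By the shoelace formula its area is 8.24.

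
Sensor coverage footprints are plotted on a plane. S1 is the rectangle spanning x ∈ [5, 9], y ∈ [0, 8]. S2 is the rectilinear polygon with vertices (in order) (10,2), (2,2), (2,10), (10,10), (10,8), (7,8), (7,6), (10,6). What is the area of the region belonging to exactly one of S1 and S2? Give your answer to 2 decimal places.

50.00

|S1| = 32, |S2| = 58, |S1∩S2| = 20.
|S1 △ S2| = |S1| + |S2| − 2·|S1∩S2| = 32 + 58 − 40 = 50.00.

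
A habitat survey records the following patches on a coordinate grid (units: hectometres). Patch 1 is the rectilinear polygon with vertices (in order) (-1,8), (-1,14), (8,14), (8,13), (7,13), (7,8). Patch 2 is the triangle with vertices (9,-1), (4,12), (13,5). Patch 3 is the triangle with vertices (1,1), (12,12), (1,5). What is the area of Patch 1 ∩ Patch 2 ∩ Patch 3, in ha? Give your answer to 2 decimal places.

The intersection is the polygon with vertices (5.714,8), (7,8.818), (7,8).
By the shoelace formula its area is 0.53.

0.53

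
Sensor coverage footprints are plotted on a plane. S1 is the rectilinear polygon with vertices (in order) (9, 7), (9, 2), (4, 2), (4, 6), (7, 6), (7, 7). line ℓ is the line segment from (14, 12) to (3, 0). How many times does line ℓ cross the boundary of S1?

The segment meets the boundary at (4.833,2), (9,6.545).

2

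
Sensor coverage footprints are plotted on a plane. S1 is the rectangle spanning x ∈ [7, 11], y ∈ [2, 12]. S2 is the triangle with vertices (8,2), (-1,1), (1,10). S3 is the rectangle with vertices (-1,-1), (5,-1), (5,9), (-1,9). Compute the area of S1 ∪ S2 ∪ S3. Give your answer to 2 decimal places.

105.62

By inclusion–exclusion:
Individual areas: |S1| = 40, |S2| = 39.5, |S3| = 60.
|S1∩S2| = 0.5714.
|S1∩S3| = 0 (no overlap).
|S2∩S3| = 33.3085.
|S1∩S2∩S3| = 0.
|S1 ∪ S2 ∪ S3| = 139.5 − 33.88 + 0 = 105.62.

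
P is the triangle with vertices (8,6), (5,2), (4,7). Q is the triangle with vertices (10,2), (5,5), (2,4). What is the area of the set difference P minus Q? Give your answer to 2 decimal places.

|P| = 9.5, |P∩Q| = 2.5134.
|P ∖ Q| = |P| − |P∩Q| = 9.5 − 2.5134 = 6.99.

6.99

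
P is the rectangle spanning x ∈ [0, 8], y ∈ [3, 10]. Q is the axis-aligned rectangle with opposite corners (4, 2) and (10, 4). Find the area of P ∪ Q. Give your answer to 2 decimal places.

By inclusion–exclusion:
Individual areas: |P| = 56, |Q| = 12.
|P∩Q|: x∈[4,8], y∈[3,4] → 4·1 = 4.
|P ∪ Q| = 68 − 4 = 64.00.

64.00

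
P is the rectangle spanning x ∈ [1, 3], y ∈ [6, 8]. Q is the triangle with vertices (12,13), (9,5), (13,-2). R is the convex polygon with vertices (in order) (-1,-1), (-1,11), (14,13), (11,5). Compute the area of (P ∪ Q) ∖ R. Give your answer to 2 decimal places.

14.27

|P ∪ Q| = 30.5.
|(P ∪ Q) ∩ R| = 16.2331.
|(P ∪ Q) ∖ R| = 30.5 − 16.2331 = 14.27.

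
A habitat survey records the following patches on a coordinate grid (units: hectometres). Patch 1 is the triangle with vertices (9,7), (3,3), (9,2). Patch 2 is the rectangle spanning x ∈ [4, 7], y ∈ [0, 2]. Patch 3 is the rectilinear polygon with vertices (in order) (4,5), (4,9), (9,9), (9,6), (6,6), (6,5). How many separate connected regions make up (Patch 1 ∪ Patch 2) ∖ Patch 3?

2

(Patch 1 ∪ Patch 2) ∖ Patch 3 splits into 2 disjoint pieces (area 14.25, area 6).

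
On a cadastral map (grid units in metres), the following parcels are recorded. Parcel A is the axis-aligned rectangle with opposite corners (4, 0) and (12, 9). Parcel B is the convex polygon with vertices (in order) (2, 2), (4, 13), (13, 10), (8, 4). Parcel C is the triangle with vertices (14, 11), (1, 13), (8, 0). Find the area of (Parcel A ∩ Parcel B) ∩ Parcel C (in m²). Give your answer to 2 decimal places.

The region (Parcel A ∩ Parcel B) ∩ Parcel C is the polygon with vertices (12,9), (12,8.8), (8,4), (6.174,3.391), (4,7.429), (4,9).
By the shoelace formula its area is 27.89.

27.89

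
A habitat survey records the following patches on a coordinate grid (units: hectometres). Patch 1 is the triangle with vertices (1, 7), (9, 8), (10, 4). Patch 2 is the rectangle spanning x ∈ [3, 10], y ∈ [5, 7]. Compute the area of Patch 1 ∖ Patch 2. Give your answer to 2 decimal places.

|Patch 1| = 16.5, |Patch 1∩Patch 2| = 10.3333.
|Patch 1 ∖ Patch 2| = |Patch 1| − |Patch 1∩Patch 2| = 16.5 − 10.3333 = 6.17.

6.17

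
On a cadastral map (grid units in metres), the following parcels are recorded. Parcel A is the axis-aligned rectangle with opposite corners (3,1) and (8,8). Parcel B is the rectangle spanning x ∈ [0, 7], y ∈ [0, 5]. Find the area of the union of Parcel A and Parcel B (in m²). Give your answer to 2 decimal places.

By inclusion–exclusion:
Individual areas: |Parcel A| = 35, |Parcel B| = 35.
|Parcel A∩Parcel B|: x∈[3,7], y∈[1,5] → 4·4 = 16.
|Parcel A ∪ Parcel B| = 70 − 16 = 54.00.

54.00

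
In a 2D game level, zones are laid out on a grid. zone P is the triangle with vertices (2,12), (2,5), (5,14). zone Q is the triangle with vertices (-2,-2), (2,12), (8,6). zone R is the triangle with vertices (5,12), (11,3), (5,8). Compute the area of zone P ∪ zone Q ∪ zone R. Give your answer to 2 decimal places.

68.20

By inclusion–exclusion:
Individual areas: |zone P| = 10.5, |zone Q| = 54, |zone R| = 12.
|zone P∩zone Q| = 6.125.
|zone P∩zone R| = 0.
|zone Q∩zone R| = 2.1735.
|zone P∩zone Q∩zone R| = 0.
|zone P ∪ zone Q ∪ zone R| = 76.5 − 8.2985 + 0 = 68.20.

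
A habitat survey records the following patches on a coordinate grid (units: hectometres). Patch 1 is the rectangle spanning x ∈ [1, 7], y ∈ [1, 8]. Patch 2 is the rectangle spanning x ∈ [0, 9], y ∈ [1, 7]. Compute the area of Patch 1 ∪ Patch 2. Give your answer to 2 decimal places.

By inclusion–exclusion:
Individual areas: |Patch 1| = 42, |Patch 2| = 54.
|Patch 1∩Patch 2|: x∈[1,7], y∈[1,7] → 6·6 = 36.
|Patch 1 ∪ Patch 2| = 96 − 36 = 60.00.

60.00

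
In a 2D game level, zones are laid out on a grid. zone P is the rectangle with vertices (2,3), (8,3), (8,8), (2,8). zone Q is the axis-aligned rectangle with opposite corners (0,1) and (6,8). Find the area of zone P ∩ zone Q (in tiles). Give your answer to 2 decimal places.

20.00

|zone P∩zone Q|: x∈[2,6], y∈[3,8] → 4·5 = 20.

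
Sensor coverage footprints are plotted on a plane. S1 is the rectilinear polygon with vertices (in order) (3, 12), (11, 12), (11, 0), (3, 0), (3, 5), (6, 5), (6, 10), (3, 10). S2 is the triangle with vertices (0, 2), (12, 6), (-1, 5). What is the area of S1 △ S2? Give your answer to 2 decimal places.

83.03

|S1| = 81, |S2| = 20, |S1∩S2| = 8.9872.
|S1 △ S2| = |S1| + |S2| − 2·|S1∩S2| = 81 + 20 − 17.9744 = 83.03.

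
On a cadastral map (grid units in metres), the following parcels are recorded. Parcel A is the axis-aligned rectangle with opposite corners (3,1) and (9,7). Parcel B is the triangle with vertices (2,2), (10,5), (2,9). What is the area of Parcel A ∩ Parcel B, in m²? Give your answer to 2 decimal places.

The intersection is the polygon with vertices (9,4.625), (3,2.375), (3,7), (6,7), (9,5.5).
By the shoelace formula its area is 18.75.

18.75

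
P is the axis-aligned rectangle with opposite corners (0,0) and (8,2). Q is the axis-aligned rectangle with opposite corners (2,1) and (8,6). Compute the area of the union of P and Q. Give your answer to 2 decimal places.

By inclusion–exclusion:
Individual areas: |P| = 16, |Q| = 30.
|P∩Q|: x∈[2,8], y∈[1,2] → 6·1 = 6.
|P ∪ Q| = 46 − 6 = 40.00.

40.00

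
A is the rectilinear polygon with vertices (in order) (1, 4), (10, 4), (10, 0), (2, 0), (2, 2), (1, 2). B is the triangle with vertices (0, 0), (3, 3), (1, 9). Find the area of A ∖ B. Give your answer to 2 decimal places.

|A| = 34, |A∩B| = 3.3333.
|A ∖ B| = |A| − |A∩B| = 34 − 3.3333 = 30.67.

30.67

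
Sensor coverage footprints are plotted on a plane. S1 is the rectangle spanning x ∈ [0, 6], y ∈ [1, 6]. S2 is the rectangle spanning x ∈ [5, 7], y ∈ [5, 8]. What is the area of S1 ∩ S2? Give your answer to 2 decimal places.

|S1∩S2|: x∈[5,6], y∈[5,6] → 1·1 = 1.

1.00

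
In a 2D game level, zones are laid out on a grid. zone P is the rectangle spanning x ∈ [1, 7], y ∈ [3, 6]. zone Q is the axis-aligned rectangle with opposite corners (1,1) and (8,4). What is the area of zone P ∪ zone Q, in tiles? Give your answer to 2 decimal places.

By inclusion–exclusion:
Individual areas: |zone P| = 18, |zone Q| = 21.
|zone P∩zone Q|: x∈[1,7], y∈[3,4] → 6·1 = 6.
|zone P ∪ zone Q| = 39 − 6 = 33.00.

33.00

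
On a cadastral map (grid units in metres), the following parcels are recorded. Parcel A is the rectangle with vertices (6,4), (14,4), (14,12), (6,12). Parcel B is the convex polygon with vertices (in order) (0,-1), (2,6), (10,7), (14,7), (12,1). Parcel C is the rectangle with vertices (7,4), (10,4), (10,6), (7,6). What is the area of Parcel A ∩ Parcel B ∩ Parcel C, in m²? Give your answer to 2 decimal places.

The intersection is the polygon with vertices (7,4), (7,6), (10,6), (10,4).
By the shoelace formula its area is 6.00.

6.00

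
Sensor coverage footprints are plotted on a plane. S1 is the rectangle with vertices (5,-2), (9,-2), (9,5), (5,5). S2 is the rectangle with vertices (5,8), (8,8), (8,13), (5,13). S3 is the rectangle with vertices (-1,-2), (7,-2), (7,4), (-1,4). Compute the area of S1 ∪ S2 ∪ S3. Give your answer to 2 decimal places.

By inclusion–exclusion:
Individual areas: |S1| = 28, |S2| = 15, |S3| = 48.
|S1∩S2| = 0 (no overlap).
|S1∩S3|: x∈[5,7], y∈[-2,4] → 2·6 = 12.
|S2∩S3| = 0 (no overlap).
|S1∩S2∩S3| = 0.
|S1 ∪ S2 ∪ S3| = 91 − 12 + 0 = 79.00.

79.00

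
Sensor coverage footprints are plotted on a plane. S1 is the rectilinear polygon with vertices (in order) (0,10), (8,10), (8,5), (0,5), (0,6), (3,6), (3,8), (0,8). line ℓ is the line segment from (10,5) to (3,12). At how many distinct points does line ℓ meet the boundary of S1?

2

The segment meets the boundary at (5,10), (8,7).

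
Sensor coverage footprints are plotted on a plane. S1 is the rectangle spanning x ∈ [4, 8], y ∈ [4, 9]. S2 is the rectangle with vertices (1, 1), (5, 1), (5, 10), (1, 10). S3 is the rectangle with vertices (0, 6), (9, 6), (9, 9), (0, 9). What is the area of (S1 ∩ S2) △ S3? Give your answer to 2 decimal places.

26.00

|S1 ∩ S2| = 5.
|(S1 ∩ S2) ∩ S3| = 3.
|(S1 ∩ S2) △ S3| = 5 + 27 − 6 = 26.00.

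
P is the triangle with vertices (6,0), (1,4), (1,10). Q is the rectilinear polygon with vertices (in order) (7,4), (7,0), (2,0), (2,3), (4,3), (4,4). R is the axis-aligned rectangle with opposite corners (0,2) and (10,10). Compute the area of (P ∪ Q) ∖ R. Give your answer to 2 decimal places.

10.00

|P ∪ Q| = 29.375.
|(P ∪ Q) ∩ R| = 19.375.
|(P ∪ Q) ∖ R| = 29.375 − 19.375 = 10.00.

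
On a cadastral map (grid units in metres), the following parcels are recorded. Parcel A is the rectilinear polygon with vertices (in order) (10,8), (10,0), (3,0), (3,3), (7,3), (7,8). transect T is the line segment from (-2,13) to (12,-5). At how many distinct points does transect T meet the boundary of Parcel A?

The segment meets the boundary at (8.111,0), (5.778,3).

2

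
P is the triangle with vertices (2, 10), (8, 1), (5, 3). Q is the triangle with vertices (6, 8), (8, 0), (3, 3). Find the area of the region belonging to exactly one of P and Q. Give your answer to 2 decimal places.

14.54

|P| = 7.5, |Q| = 17, |P∩Q| = 4.9792.
|P △ Q| = |P| + |Q| − 2·|P∩Q| = 7.5 + 17 − 9.9585 = 14.54.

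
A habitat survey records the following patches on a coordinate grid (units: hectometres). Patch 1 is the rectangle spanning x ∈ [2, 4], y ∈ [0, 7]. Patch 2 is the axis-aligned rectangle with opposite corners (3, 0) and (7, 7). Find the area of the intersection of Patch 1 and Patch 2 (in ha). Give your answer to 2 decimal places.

7.00

|Patch 1∩Patch 2|: x∈[3,4], y∈[0,7] → 1·7 = 7.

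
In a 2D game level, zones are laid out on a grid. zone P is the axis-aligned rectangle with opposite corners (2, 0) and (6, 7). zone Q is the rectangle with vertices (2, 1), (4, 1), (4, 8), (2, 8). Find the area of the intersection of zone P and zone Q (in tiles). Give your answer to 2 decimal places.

12.00

|zone P∩zone Q|: x∈[2,4], y∈[1,7] → 2·6 = 12.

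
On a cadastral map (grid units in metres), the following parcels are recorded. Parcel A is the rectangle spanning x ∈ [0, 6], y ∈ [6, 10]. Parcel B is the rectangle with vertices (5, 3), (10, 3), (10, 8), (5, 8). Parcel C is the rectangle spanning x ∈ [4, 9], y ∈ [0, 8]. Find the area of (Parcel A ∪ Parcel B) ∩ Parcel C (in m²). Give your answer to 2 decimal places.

The region (Parcel A ∪ Parcel B) ∩ Parcel C is the polygon with vertices (9,8), (9,3), (5,3), (5,6), (4,6), (4,8), (6,8).
By the shoelace formula its area is 22.00.

22.00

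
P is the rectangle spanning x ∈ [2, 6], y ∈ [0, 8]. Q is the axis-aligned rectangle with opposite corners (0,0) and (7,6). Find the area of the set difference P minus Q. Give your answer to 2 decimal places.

8.00

|P∩Q|: x∈[2,6], y∈[0,6] → 4·6 = 24.
|P| = 32.
|P ∖ Q| = |P| − |P∩Q| = 32 − 24 = 8.00.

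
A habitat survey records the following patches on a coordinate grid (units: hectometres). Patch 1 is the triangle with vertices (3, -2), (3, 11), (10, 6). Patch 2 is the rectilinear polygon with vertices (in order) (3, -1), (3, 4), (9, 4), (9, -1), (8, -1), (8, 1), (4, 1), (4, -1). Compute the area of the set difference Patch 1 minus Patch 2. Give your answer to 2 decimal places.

|Patch 1| = 45.5, |Patch 1∩Patch 2| = 13.8036.
|Patch 1 ∖ Patch 2| = |Patch 1| − |Patch 1∩Patch 2| = 45.5 − 13.8036 = 31.70.

31.70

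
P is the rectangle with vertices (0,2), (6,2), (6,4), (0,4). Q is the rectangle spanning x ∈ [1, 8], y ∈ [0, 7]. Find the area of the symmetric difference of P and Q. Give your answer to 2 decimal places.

|P∩Q|: x∈[1,6], y∈[2,4] → 5·2 = 10.
|P △ Q| = |P| + |Q| − 2·|P∩Q| = 12 + 49 − 20 = 41.00.

41.00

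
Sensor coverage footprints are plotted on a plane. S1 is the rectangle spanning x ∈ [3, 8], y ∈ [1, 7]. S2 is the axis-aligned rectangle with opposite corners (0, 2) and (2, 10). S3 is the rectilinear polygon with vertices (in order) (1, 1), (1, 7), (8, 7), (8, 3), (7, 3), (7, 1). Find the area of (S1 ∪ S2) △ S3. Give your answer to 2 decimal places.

|S1 ∪ S2| = 46.
|(S1 ∪ S2) ∩ S3| = 33.
|(S1 ∪ S2) △ S3| = 46 + 40 − 66 = 20.00.

20.00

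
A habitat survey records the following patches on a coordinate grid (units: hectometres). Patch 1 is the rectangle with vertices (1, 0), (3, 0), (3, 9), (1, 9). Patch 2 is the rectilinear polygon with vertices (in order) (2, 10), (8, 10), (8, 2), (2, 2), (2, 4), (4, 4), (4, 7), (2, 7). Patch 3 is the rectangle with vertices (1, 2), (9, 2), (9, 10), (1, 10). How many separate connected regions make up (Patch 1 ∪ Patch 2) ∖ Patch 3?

1

(Patch 1 ∪ Patch 2) ∖ Patch 3 is a single connected region.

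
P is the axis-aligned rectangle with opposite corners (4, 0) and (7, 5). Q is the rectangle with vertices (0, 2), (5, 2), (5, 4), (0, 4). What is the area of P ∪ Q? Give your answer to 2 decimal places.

23.00

By inclusion–exclusion:
Individual areas: |P| = 15, |Q| = 10.
|P∩Q|: x∈[4,5], y∈[2,4] → 1·2 = 2.
|P ∪ Q| = 25 − 2 = 23.00.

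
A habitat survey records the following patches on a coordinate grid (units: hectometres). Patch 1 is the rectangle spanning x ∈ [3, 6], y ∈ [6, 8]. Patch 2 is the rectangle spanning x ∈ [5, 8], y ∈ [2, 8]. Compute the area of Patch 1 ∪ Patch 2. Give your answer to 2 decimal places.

22.00

By inclusion–exclusion:
Individual areas: |Patch 1| = 6, |Patch 2| = 18.
|Patch 1∩Patch 2|: x∈[5,6], y∈[6,8] → 1·2 = 2.
|Patch 1 ∪ Patch 2| = 24 − 2 = 22.00.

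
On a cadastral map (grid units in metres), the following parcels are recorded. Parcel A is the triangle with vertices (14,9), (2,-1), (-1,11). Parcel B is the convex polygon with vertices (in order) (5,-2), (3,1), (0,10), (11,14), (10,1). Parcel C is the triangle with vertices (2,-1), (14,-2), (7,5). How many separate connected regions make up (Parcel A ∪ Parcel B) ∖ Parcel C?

2

(Parcel A ∪ Parcel B) ∖ Parcel C splits into 2 disjoint pieces (area 106.5094, area 0.6101).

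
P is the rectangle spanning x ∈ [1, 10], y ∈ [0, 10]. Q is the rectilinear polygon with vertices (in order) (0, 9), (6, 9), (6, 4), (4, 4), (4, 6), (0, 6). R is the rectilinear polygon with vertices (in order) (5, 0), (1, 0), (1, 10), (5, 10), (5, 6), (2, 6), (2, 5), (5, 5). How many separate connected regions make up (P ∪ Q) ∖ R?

(P ∪ Q) ∖ R splits into 2 disjoint pieces (area 53, area 3).

2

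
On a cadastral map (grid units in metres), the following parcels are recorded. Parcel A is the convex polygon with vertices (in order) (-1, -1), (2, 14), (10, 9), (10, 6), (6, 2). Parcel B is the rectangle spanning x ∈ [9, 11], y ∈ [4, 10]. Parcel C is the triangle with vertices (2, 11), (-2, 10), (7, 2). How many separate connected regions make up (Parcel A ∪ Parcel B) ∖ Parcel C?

2

(Parcel A ∪ Parcel B) ∖ Parcel C splits into 2 disjoint pieces (area 54.9563, area 30.0289).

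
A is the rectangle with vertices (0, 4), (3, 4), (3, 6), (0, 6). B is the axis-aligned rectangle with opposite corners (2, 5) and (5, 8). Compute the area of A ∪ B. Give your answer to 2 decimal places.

14.00

By inclusion–exclusion:
Individual areas: |A| = 6, |B| = 9.
|A∩B|: x∈[2,3], y∈[5,6] → 1·1 = 1.
|A ∪ B| = 15 − 1 = 14.00.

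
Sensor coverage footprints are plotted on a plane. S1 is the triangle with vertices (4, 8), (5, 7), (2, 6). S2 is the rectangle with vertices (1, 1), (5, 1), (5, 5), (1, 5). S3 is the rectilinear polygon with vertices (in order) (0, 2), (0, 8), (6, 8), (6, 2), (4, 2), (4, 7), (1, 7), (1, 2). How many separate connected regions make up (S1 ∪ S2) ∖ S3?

2

(S1 ∪ S2) ∖ S3 splits into 2 disjoint pieces (area 0.8333, area 13).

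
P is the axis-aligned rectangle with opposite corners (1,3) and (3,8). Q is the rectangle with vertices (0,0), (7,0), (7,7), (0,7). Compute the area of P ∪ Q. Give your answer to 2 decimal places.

By inclusion–exclusion:
Individual areas: |P| = 10, |Q| = 49.
|P∩Q|: x∈[1,3], y∈[3,7] → 2·4 = 8.
|P ∪ Q| = 59 − 8 = 51.00.

51.00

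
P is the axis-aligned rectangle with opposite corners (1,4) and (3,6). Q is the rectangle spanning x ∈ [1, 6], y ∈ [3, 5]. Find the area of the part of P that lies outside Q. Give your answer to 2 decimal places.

|P∩Q|: x∈[1,3], y∈[4,5] → 2·1 = 2.
|P| = 4.
|P ∖ Q| = |P| − |P∩Q| = 4 − 2 = 2.00.

2.00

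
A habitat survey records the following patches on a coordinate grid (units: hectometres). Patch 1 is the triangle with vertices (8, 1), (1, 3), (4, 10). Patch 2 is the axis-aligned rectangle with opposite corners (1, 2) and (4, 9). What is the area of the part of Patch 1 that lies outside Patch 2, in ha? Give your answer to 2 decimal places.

15.93

|Patch 1| = 27.5, |Patch 1∩Patch 2| = 11.5714.
|Patch 1 ∖ Patch 2| = |Patch 1| − |Patch 1∩Patch 2| = 27.5 − 11.5714 = 15.93.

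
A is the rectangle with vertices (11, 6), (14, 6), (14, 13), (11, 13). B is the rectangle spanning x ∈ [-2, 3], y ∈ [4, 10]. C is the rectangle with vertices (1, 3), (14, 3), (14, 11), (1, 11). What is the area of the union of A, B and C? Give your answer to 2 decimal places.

By inclusion–exclusion:
Individual areas: |A| = 21, |B| = 30, |C| = 104.
|A∩B| = 0 (no overlap).
|A∩C|: x∈[11,14], y∈[6,11] → 3·5 = 15.
|B∩C|: x∈[1,3], y∈[4,10] → 2·6 = 12.
|A∩B∩C| = 0.
|A ∪ B ∪ C| = 155 − 27 + 0 = 128.00.

128.00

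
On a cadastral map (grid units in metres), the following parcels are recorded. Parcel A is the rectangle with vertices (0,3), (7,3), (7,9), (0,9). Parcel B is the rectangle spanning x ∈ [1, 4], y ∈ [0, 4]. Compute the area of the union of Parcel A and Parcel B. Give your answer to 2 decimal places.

51.00

By inclusion–exclusion:
Individual areas: |Parcel A| = 42, |Parcel B| = 12.
|Parcel A∩Parcel B|: x∈[1,4], y∈[3,4] → 3·1 = 3.
|Parcel A ∪ Parcel B| = 54 − 3 = 51.00.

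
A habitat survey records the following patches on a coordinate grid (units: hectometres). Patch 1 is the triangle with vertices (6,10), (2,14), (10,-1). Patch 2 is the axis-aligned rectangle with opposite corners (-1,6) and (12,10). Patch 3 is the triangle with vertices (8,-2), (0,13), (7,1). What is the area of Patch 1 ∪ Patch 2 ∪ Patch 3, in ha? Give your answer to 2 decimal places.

63.39

By inclusion–exclusion:
Individual areas: |Patch 1| = 14, |Patch 2| = 52, |Patch 3| = 4.5.
|Patch 1∩Patch 2| = 6.1091.
|Patch 1∩Patch 3| = 0.
|Patch 2∩Patch 3| = 1.
|Patch 1∩Patch 2∩Patch 3| = 0.
|Patch 1 ∪ Patch 2 ∪ Patch 3| = 70.5 − 7.1091 + 0 = 63.39.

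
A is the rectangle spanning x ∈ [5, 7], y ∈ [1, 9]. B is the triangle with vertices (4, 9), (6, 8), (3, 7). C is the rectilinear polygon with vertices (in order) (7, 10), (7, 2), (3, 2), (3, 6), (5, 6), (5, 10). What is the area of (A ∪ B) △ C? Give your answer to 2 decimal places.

|A ∪ B| = 18.0833.
|(A ∪ B) ∩ C| = 14.
|(A ∪ B) △ C| = 18.0833 + 24 − 28 = 14.08.

14.08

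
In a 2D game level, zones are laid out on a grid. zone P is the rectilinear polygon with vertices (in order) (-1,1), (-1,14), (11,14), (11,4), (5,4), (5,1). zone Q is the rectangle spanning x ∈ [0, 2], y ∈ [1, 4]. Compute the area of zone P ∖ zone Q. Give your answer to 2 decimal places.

132.00

|zone P| = 138, |zone P∩zone Q| = 6.
|zone P ∖ zone Q| = |zone P| − |zone P∩zone Q| = 138 − 6 = 132.00.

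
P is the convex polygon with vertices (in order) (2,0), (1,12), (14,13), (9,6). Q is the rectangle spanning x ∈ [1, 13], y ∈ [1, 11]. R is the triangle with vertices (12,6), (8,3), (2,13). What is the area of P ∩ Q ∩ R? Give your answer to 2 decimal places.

The intersection is the polygon with vertices (4.857,11), (10,7.4), (9,6), (7.151,4.415), (3.2,11).
By the shoelace formula its area is 18.76.

18.76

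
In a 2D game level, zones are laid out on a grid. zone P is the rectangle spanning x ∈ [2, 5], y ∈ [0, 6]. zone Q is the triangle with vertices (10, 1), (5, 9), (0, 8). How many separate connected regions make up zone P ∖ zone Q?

zone P ∖ zone Q is a single connected region.

1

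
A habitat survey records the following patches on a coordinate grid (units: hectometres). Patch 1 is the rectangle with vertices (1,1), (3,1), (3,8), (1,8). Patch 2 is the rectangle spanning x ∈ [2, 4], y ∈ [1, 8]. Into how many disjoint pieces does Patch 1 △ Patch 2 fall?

2

Patch 1 △ Patch 2 splits into 2 disjoint pieces (area 7, area 7).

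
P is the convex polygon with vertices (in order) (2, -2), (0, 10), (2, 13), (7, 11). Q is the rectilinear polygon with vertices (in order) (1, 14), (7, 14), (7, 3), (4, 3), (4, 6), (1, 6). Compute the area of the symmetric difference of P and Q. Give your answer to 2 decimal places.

43.60

|P| = 52.5, |Q| = 57, |P∩Q| = 32.95.
|P △ Q| = |P| + |Q| − 2·|P∩Q| = 52.5 + 57 − 65.9 = 43.60.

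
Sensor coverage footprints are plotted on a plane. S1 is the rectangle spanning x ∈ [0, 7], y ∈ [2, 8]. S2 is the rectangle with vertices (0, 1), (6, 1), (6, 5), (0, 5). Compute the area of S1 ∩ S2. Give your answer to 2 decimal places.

18.00

|S1∩S2|: x∈[0,6], y∈[2,5] → 6·3 = 18.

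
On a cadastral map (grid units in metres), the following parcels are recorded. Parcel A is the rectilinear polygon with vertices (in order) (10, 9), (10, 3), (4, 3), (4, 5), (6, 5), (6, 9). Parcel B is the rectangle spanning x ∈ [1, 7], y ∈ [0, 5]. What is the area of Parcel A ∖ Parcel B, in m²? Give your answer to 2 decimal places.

|Parcel A| = 28, |Parcel A∩Parcel B| = 6.
|Parcel A ∖ Parcel B| = |Parcel A| − |Parcel A∩Parcel B| = 28 − 6 = 22.00.

22.00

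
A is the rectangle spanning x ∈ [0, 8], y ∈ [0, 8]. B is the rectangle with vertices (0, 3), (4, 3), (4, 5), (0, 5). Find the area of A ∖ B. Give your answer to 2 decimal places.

56.00

|A∩B|: x∈[0,4], y∈[3,5] → 4·2 = 8.
|A| = 64.
|A ∖ B| = |A| − |A∩B| = 64 − 8 = 56.00.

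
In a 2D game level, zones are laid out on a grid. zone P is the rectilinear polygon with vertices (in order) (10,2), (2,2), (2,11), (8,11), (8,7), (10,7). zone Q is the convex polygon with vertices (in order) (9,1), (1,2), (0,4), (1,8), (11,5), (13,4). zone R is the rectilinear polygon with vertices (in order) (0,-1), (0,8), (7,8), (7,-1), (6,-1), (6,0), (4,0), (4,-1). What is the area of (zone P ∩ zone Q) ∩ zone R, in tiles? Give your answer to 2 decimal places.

24.75

The region (zone P ∩ zone Q) ∩ zone R is the polygon with vertices (2,7.7), (7,6.2), (7,2), (2,2).
By the shoelace formula its area is 24.75.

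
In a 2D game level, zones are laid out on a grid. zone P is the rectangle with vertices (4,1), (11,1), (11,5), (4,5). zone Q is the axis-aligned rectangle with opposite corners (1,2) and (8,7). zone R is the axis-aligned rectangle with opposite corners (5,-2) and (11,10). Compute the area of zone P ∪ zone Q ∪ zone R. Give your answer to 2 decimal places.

By inclusion–exclusion:
Individual areas: |zone P| = 28, |zone Q| = 35, |zone R| = 72.
|zone P∩zone Q|: x∈[4,8], y∈[2,5] → 4·3 = 12.
|zone P∩zone R|: x∈[5,11], y∈[1,5] → 6·4 = 24.
|zone Q∩zone R|: x∈[5,8], y∈[2,7] → 3·5 = 15.
|zone P∩zone Q∩zone R| = 9.
|zone P ∪ zone Q ∪ zone R| = 135 − 51 + 9 = 93.00.

93.00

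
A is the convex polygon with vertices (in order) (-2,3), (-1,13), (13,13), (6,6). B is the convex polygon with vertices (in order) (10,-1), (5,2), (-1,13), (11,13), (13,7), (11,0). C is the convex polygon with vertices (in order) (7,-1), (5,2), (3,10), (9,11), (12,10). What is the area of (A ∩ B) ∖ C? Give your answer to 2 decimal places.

37.53

|A ∩ B| = 60.2123.
|(A ∩ B) ∩ C| = 22.6857.
|(A ∩ B) ∖ C| = 60.2123 − 22.6857 = 37.53.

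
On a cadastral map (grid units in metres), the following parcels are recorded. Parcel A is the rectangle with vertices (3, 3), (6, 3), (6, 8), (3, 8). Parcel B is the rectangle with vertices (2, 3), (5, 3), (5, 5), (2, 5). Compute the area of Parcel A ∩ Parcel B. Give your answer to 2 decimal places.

4.00

|Parcel A∩Parcel B|: x∈[3,5], y∈[3,5] → 2·2 = 4.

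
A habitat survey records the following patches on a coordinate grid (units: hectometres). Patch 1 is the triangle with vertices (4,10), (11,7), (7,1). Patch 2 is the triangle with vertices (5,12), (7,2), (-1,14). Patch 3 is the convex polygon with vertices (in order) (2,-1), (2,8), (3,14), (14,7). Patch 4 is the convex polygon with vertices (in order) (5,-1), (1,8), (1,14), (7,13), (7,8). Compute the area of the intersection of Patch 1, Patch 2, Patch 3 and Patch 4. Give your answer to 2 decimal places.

5.27

The intersection is the polygon with vertices (4,10), (5.531,9.344), (6.368,5.158), (6.067,3.8).
By the shoelace formula its area is 5.27.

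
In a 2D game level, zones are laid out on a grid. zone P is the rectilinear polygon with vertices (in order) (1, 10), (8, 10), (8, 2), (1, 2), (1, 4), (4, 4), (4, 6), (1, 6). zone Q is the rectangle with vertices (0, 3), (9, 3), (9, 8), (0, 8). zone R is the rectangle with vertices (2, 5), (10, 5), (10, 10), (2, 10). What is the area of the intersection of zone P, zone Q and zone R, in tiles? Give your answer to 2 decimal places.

The intersection is the polygon with vertices (4,6), (2,6), (2,8), (8,8), (8,5), (4,5).
By the shoelace formula its area is 16.00.

16.00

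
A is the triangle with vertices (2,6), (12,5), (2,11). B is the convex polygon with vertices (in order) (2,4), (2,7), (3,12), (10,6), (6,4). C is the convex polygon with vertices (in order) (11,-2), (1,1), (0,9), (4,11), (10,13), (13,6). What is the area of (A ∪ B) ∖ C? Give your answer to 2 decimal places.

1.51

|A ∪ B| = 39.5397.
|(A ∪ B) ∩ C| = 38.0311.
|(A ∪ B) ∖ C| = 39.5397 − 38.0311 = 1.51.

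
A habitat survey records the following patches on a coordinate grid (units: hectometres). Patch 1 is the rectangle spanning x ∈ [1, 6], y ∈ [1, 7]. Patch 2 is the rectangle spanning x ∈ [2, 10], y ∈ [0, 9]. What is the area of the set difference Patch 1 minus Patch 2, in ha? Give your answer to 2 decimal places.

|Patch 1∩Patch 2|: x∈[2,6], y∈[1,7] → 4·6 = 24.
|Patch 1| = 30.
|Patch 1 ∖ Patch 2| = |Patch 1| − |Patch 1∩Patch 2| = 30 − 24 = 6.00.

6.00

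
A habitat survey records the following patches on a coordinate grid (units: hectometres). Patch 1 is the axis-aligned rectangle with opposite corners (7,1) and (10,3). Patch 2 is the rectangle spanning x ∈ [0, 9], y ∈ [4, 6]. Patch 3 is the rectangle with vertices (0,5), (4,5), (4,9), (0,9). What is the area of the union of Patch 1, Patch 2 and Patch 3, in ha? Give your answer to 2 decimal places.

By inclusion–exclusion:
Individual areas: |Patch 1| = 6, |Patch 2| = 18, |Patch 3| = 16.
|Patch 1∩Patch 2| = 0 (no overlap).
|Patch 1∩Patch 3| = 0 (no overlap).
|Patch 2∩Patch 3|: x∈[0,4], y∈[5,6] → 4·1 = 4.
|Patch 1∩Patch 2∩Patch 3| = 0.
|Patch 1 ∪ Patch 2 ∪ Patch 3| = 40 − 4 + 0 = 36.00.

36.00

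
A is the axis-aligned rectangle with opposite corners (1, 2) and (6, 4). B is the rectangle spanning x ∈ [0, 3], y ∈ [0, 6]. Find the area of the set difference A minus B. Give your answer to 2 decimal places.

|A∩B|: x∈[1,3], y∈[2,4] → 2·2 = 4.
|A| = 10.
|A ∖ B| = |A| − |A∩B| = 10 − 4 = 6.00.

6.00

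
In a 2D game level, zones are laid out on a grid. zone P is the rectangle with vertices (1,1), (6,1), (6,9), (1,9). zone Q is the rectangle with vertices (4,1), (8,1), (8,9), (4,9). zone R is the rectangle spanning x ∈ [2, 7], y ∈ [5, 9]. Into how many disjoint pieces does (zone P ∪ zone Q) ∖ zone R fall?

1

(zone P ∪ zone Q) ∖ zone R is a single connected region.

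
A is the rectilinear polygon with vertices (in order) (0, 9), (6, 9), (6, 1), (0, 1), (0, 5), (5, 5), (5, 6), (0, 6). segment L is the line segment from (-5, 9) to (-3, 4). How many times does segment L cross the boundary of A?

The segment lies entirely outside A and never meets its boundary.

0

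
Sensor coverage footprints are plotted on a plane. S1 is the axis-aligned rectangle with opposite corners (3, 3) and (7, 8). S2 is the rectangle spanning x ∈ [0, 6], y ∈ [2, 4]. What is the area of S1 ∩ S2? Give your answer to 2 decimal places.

|S1∩S2|: x∈[3,6], y∈[3,4] → 3·1 = 3.

3.00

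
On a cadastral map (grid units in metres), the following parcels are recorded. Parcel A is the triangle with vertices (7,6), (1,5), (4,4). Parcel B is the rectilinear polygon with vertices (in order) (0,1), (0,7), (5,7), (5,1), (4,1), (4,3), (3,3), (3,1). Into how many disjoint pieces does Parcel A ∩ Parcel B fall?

1

Parcel A ∩ Parcel B is a single connected region.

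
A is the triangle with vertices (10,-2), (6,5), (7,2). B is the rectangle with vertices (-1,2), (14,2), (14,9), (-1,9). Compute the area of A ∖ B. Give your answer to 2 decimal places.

1.43

|A| = 2.5, |A∩B| = 1.0714.
|A ∖ B| = |A| − |A∩B| = 2.5 − 1.0714 = 1.43.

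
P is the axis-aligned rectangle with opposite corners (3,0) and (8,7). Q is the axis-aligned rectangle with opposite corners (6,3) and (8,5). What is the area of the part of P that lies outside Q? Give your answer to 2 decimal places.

|P∩Q|: x∈[6,8], y∈[3,5] → 2·2 = 4.
|P| = 35.
|P ∖ Q| = |P| − |P∩Q| = 35 − 4 = 31.00.

31.00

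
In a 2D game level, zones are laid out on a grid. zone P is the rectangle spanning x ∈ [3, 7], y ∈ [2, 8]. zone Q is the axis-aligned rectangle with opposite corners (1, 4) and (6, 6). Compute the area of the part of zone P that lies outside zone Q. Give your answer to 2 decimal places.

18.00

|zone P∩zone Q|: x∈[3,6], y∈[4,6] → 3·2 = 6.
|zone P| = 24.
|zone P ∖ zone Q| = |zone P| − |zone P∩zone Q| = 24 − 6 = 18.00.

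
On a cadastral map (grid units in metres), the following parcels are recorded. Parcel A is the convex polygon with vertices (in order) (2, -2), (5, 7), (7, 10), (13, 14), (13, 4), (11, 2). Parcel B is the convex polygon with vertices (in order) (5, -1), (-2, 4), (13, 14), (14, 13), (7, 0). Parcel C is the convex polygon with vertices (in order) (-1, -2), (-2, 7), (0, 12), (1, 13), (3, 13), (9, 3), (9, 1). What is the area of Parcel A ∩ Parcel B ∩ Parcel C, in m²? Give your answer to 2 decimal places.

The intersection is the polygon with vertices (5.842,8.263), (8.797,3.338), (7.257,0.477), (4.211,-0.437), (2.846,0.538), (5,7).
By the shoelace formula its area is 28.62.

28.62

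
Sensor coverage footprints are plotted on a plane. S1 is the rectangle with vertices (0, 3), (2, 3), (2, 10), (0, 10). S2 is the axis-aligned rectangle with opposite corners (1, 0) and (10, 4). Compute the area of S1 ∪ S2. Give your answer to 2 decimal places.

By inclusion–exclusion:
Individual areas: |S1| = 14, |S2| = 36.
|S1∩S2|: x∈[1,2], y∈[3,4] → 1·1 = 1.
|S1 ∪ S2| = 50 − 1 = 49.00.

49.00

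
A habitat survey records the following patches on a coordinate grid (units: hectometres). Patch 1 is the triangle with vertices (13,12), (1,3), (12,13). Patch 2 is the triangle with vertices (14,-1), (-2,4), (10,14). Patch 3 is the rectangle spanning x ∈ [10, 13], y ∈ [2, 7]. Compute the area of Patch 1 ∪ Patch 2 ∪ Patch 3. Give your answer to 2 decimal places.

By inclusion–exclusion:
Individual areas: |Patch 1| = 10.5, |Patch 2| = 110, |Patch 3| = 15.
|Patch 1∩Patch 2| = 7.5976.
|Patch 1∩Patch 3| = 0.
|Patch 2∩Patch 3| = 12.5917.
|Patch 1∩Patch 2∩Patch 3| = 0.
|Patch 1 ∪ Patch 2 ∪ Patch 3| = 135.5 − 20.1892 + 0 = 115.31.

115.31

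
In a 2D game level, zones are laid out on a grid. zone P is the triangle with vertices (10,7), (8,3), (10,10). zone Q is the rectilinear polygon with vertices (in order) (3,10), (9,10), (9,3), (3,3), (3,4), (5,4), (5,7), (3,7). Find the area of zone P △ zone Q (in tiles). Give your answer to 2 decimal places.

37.50

|zone P| = 3, |zone Q| = 36, |zone P∩zone Q| = 0.75.
|zone P △ zone Q| = |zone P| + |zone Q| − 2·|zone P∩zone Q| = 3 + 36 − 1.5 = 37.50.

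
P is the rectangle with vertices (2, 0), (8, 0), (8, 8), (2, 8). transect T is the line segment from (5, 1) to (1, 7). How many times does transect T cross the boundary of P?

1

The segment meets the boundary at (2,5.5).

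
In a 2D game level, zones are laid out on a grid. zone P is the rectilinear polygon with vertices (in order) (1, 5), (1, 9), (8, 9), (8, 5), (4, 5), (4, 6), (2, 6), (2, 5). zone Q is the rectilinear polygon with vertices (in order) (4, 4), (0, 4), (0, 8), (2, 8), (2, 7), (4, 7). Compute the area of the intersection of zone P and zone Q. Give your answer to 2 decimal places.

5.00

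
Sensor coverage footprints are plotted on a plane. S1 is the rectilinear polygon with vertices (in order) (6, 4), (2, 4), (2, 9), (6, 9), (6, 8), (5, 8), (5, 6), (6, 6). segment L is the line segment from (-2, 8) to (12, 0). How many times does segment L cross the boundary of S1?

The segment meets the boundary at (5,4), (2,5.714).

2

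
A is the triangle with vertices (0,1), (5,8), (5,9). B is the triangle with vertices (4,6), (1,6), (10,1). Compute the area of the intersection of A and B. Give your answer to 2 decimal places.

0.38

The intersection is the polygon with vertices (2.841,4.977), (2.577,5.124), (3.125,6), (3.571,6).
By the shoelace formula its area is 0.38.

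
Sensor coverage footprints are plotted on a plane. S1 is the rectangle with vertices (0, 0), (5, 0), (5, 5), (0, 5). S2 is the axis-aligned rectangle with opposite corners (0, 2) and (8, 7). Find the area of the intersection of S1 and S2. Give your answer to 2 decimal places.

15.00

|S1∩S2|: x∈[0,5], y∈[2,5] → 5·3 = 15.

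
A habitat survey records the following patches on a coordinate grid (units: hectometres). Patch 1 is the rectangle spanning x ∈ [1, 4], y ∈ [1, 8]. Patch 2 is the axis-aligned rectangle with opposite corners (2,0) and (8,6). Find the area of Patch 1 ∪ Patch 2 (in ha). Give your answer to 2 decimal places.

47.00

By inclusion–exclusion:
Individual areas: |Patch 1| = 21, |Patch 2| = 36.
|Patch 1∩Patch 2|: x∈[2,4], y∈[1,6] → 2·5 = 10.
|Patch 1 ∪ Patch 2| = 57 − 10 = 47.00.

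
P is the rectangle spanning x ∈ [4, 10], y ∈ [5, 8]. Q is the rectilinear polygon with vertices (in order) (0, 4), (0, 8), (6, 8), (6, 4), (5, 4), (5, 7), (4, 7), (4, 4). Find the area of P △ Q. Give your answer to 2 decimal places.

31.00

|P| = 18, |Q| = 21, |P∩Q| = 4.
|P △ Q| = |P| + |Q| − 2·|P∩Q| = 18 + 21 − 8 = 31.00.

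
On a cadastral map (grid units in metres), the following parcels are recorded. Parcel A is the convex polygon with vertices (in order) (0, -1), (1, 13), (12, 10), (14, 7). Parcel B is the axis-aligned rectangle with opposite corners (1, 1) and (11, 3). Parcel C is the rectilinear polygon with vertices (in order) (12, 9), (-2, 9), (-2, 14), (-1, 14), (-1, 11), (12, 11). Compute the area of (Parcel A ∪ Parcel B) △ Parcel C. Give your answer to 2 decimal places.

|Parcel A ∪ Parcel B| = 119.
|(Parcel A ∪ Parcel B) ∩ Parcel C| = 20.5952.
|(Parcel A ∪ Parcel B) △ Parcel C| = 119 + 31 − 41.1905 = 108.81.

108.81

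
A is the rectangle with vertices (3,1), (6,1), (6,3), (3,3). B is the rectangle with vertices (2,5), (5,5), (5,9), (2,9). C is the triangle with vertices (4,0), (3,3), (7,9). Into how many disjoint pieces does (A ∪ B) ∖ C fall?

(A ∪ B) ∖ C splits into 3 disjoint pieces (area 2.6667, area 0.6667, area 11.6667).

3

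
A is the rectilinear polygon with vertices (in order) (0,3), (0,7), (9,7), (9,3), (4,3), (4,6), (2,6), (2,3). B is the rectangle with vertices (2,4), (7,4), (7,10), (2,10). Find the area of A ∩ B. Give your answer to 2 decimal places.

11.00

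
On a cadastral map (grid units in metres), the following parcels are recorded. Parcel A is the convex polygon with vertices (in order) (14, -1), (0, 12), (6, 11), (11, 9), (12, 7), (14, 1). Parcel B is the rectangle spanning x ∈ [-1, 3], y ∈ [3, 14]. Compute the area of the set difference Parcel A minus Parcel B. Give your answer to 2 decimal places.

|Parcel A| = 58, |Parcel A∩Parcel B| = 3.4286.
|Parcel A ∖ Parcel B| = |Parcel A| − |Parcel A∩Parcel B| = 58 − 3.4286 = 54.57.

54.57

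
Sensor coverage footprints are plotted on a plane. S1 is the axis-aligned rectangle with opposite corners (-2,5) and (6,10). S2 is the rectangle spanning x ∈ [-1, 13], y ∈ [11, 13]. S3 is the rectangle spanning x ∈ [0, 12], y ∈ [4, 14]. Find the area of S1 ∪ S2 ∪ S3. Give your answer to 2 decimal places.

134.00

By inclusion–exclusion:
Individual areas: |S1| = 40, |S2| = 28, |S3| = 120.
|S1∩S2| = 0 (no overlap).
|S1∩S3|: x∈[0,6], y∈[5,10] → 6·5 = 30.
|S2∩S3|: x∈[0,12], y∈[11,13] → 12·2 = 24.
|S1∩S2∩S3| = 0.
|S1 ∪ S2 ∪ S3| = 188 − 54 + 0 = 134.00.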